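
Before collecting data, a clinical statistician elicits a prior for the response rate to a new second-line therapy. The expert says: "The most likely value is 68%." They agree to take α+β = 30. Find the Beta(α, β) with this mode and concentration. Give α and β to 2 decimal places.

For α,β > 1 the Beta mode is (α−1)/(α+β−2). With α+β = 30, the mode is (α−1)/28.
Set (α−1)/28 = 0.68 → α = 1 + 0.68·28 = 20.04.
β = 30 − α = 9.96.

α = 20.04, β = 9.96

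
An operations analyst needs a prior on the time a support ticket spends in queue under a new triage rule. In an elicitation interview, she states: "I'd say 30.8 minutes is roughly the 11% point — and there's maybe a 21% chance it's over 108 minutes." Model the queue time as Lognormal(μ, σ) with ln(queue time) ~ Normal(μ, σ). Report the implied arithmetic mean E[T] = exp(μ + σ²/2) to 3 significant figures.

If T ~ Lognormal(μ,σ) then ln T ~ Normal(μ,σ), so the p-quantile of ln T is μ + z_p·σ.
ln(30.8) = 3.428 and ln(108) = 4.682; z_{0.11} = -1.227, z_{0.79} = 0.8064.
σ = (4.682 − 3.428)/(0.8064 − (-1.227)) = 0.617.
μ = 3.428 − (-1.227)·0.617 = 4.184.
E[T] = exp(μ + σ²/2) = exp(4.184 + 0.1904) = 79.4 minutes.

E[T] ≈ 79.4 minutes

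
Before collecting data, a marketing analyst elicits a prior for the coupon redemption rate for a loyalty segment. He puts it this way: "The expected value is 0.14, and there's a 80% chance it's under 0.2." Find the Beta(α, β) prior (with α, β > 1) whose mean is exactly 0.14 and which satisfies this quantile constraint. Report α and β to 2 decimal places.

With mean 0.14 fixed, write α = 0.14s, β = 0.86s where s = α+β.
Need P(θ < 0.2) = 0.8 under Beta(0.14s, 0.86s). Normal approximation: (q−m)/√(m(1−m)/s) ≈ z_{0.8} = 0.842, so s ≈ 0.14·0.86·(0.842)²/(0.2−0.14)² = 23.7.
At s = 23.7: P(θ<0.2) ≈ 0.814. Adjusting to match 0.8 gives s ≈ 19.84.
So α = 0.14·19.84 ≈ 2.78, β = 0.86·19.84 ≈ 17.06.

α ≈ 2.78, β ≈ 17.06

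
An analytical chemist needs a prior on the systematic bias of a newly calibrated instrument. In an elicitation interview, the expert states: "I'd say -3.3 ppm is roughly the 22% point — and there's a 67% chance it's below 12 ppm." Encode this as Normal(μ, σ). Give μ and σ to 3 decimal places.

μ = 6.447, σ = 12.623

The p-quantile of Normal(μ,σ) is μ + z_p·σ, with z_{0.22} = -0.7722 and z_{0.67} = 0.4399.
Eliminate σ: μ = (z₂·x₁ − z₁·x₂)/(z₂ − z₁) = (0.4399·-3.3 − (-0.7722)·12)/1.212 = 6.447.
Then σ = (x₂ − x₁)/(z₂ − z₁) = (12 − -3.3)/1.212 = 12.623.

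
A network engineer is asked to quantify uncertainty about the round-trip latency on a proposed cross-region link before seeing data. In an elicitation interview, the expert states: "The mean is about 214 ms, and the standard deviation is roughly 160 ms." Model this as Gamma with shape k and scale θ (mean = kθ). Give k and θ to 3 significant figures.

k ≈ 1.79, θ ≈ 120

For Gamma(k, scale θ): mean = kθ, variance = kθ², so CV = 1/√k.
CV = SD/mean = 160/214 = 0.7477, hence k = 1/CV² = 1.79.
Then θ = mean/k = 214/1.79 = 120.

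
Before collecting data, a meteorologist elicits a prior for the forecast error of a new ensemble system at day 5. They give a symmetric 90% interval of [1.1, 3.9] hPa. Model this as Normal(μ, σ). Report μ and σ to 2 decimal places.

A symmetric 90% interval runs μ ± z·σ with z = 1.645.
Half-width = 1.4, so σ = 1.4/1.645 = 0.85.
μ is the interval midpoint, 2.50.

μ = 2.50, σ = 0.85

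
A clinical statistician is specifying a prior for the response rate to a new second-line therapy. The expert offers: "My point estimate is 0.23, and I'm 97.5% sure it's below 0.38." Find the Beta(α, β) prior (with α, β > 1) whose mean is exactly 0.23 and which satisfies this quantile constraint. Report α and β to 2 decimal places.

With mean 0.23 fixed, write α = 0.23s, β = 0.77s where s = α+β.
Need P(θ < 0.38) = 0.975 under Beta(0.23s, 0.77s). Normal approximation: (q−m)/√(m(1−m)/s) ≈ z_{0.975} = 1.96, so s ≈ 0.23·0.77·(1.96)²/(0.38−0.23)² = 30.2.
At s = 30.2: P(θ<0.38) ≈ 0.966. Adjusting to match 0.975 gives s ≈ 35.28.
So α = 0.23·35.28 ≈ 8.11, β = 0.77·35.28 ≈ 27.17.

α ≈ 8.11, β ≈ 27.17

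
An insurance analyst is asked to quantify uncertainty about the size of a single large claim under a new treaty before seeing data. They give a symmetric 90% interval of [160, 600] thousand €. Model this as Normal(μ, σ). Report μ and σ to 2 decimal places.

A symmetric 90% interval runs μ ± z·σ with z = 1.645.
Half-width = 220, so σ = 220/1.645 = 133.75.
μ is the interval midpoint, 380.00.

μ = 380.00, σ = 133.75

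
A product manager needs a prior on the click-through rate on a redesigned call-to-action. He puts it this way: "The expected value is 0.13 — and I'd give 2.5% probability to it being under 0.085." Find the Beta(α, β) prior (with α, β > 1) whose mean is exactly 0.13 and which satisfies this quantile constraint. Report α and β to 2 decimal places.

With mean 0.13 fixed, write α = 0.13s, β = 0.87s where s = α+β.
Need P(θ < 0.085) = 0.025 under Beta(0.13s, 0.87s). Normal approximation: (q−m)/√(m(1−m)/s) ≈ z_{0.025} = -1.96, so s ≈ 0.13·0.87·(-1.96)²/(0.085−0.13)² = 214.6.
At s = 214.6: P(θ<0.085) ≈ 0.016. Adjusting to match 0.025 gives s ≈ 179.42.
So α = 0.13·179.42 ≈ 23.32, β = 0.87·179.42 ≈ 156.10.

α ≈ 23.32, β ≈ 156.10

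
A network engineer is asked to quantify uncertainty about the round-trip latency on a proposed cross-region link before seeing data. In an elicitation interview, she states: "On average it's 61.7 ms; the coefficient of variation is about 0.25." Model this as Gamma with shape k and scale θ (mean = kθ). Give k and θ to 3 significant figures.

k ≈ 16, θ ≈ 3.86

For Gamma(k, scale θ): mean = kθ, variance = kθ², so CV = 1/√k.
CV = 0.25, hence k = 1/CV² = 16.
Then θ = mean/k = 61.7/16 = 3.86.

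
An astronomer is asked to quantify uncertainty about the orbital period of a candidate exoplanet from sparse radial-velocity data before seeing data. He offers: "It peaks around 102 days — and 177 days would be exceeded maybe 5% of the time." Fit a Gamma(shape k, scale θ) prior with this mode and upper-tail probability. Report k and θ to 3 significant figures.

Gamma(k,θ) with k>1 has mode (k−1)θ, so θ = 102/(k−1).
Need P(X < 177) = 0.95 with θ tied to k this way. Start at k = 2, θ = 102: P(X<177) ≈ 0.518.
Too low — raise k to concentrate. Iterating converges to k ≈ 10.2.
Then θ = 102/(10.2−1) ≈ 11.1.

k ≈ 10.2, θ ≈ 11.1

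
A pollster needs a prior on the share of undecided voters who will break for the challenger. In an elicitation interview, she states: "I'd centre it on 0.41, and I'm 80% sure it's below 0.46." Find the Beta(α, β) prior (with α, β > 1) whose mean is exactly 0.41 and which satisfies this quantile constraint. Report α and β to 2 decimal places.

With mean 0.41 fixed, write α = 0.41s, β = 0.59s where s = α+β.
Need P(θ < 0.46) = 0.8 under Beta(0.41s, 0.59s). Normal approximation: (q−m)/√(m(1−m)/s) ≈ z_{0.8} = 0.842, so s ≈ 0.41·0.59·(0.842)²/(0.46−0.41)² = 68.5.
At s = 68.5: P(θ<0.46) ≈ 0.801. Adjusting to match 0.8 gives s ≈ 67.95.
So α = 0.41·67.95 ≈ 27.86, β = 0.59·67.95 ≈ 40.09.

α ≈ 27.86, β ≈ 40.09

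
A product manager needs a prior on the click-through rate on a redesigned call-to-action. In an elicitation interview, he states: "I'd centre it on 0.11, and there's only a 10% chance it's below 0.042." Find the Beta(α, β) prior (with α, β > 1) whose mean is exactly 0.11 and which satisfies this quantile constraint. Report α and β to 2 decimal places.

α ≈ 2.92, β ≈ 23.66

With mean 0.11 fixed, write α = 0.11s, β = 0.89s where s = α+β.
Need P(θ < 0.042) = 0.1 under Beta(0.11s, 0.89s). Normal approximation: (q−m)/√(m(1−m)/s) ≈ z_{0.1} = -1.28, so s ≈ 0.11·0.89·(-1.28)²/(0.042−0.11)² = 34.8.
At s = 34.8: P(θ<0.042) ≈ 0.065. Adjusting to match 0.1 gives s ≈ 26.58.
So α = 0.11·26.58 ≈ 2.92, β = 0.89·26.58 ≈ 23.66.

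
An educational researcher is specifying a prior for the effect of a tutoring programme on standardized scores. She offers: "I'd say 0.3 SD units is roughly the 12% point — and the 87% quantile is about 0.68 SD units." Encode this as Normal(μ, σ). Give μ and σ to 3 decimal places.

μ = 0.494, σ = 0.165

For Normal(μ,σ), the p-quantile is μ + z_p·σ. Here z_{0.12} = -1.175, z_{0.87} = 1.126.
So 0.3 = μ − 1.175σ and 0.68 = μ + 1.126σ.
Subtracting: σ = (0.68 − 0.3)/(1.126 − (-1.175)) = 0.165.
Then μ = 0.3 − (-1.175)·0.165 = 0.494.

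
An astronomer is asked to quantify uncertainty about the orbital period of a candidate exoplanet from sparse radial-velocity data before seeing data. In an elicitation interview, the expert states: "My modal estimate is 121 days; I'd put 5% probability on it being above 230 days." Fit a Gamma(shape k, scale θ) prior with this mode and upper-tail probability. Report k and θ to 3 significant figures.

k ≈ 7.74, θ ≈ 18

Gamma(k,θ) with k>1 has mode (k−1)θ, so θ = 121/(k−1).
Need P(X < 230) = 0.95 with θ tied to k this way. Start at k = 2, θ = 121: P(X<230) ≈ 0.566.
Too low — raise k to concentrate. Iterating converges to k ≈ 7.74.
Then θ = 121/(7.74−1) ≈ 18.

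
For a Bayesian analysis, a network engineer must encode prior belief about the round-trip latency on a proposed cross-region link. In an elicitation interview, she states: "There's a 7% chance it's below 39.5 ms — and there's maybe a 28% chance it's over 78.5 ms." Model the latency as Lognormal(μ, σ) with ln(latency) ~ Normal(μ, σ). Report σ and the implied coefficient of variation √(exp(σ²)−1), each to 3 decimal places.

If T ~ Lognormal(μ,σ) then ln T ~ Normal(μ,σ), so the p-quantile of ln T is μ + z_p·σ.
ln(39.5) = 3.676 and ln(78.5) = 4.363; z_{0.07} = -1.476, z_{0.72} = 0.5828.
σ = (4.363 − 3.676)/(0.5828 − (-1.476)) = 0.334.
μ = 3.676 − (-1.476)·0.334 = 4.169.
CV = √(exp(σ²)−1) = √(exp(0.1113)−1) = 0.343.

σ ≈ 0.334, CV ≈ 0.343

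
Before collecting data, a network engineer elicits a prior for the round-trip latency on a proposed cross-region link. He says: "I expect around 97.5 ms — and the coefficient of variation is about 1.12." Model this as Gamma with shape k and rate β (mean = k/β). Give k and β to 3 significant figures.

k ≈ 0.797, β ≈ 0.00818

For Gamma(k, rate β): mean = k/β, variance = k/β², so CV = 1/√k.
CV = 1.12, hence k = 1/CV² = 0.797.
Then β = k/mean = 0.797/97.5 = 0.00818.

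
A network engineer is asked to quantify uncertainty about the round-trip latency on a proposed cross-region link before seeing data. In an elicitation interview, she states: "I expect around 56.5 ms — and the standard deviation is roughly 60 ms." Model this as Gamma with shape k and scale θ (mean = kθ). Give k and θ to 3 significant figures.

k ≈ 0.887, θ ≈ 63.7

For Gamma(k, scale θ): mean = kθ, variance = kθ², so CV = 1/√k.
CV = SD/mean = 60/56.5 = 1.062, hence k = 1/CV² = 0.887.
Then θ = mean/k = 56.5/0.887 = 63.7.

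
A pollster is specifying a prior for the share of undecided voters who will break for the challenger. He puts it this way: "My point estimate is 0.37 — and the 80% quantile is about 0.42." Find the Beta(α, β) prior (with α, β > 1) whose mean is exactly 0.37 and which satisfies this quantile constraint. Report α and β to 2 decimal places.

α ≈ 24.08, β ≈ 41.01

With mean 0.37 fixed, write α = 0.37s, β = 0.63s where s = α+β.
Need P(θ < 0.42) = 0.8 under Beta(0.37s, 0.63s). Normal approximation: (q−m)/√(m(1−m)/s) ≈ z_{0.8} = 0.842, so s ≈ 0.37·0.63·(0.842)²/(0.42−0.37)² = 66.0.
At s = 66.0: P(θ<0.42) ≈ 0.802. Adjusting to match 0.8 gives s ≈ 65.09.
So α = 0.37·65.09 ≈ 24.08, β = 0.63·65.09 ≈ 41.01.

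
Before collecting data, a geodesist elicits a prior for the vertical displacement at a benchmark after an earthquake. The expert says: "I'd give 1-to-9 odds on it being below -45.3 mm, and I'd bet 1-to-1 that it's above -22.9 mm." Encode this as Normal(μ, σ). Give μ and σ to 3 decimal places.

For Normal(μ,σ), the p-quantile is μ + z_p·σ. Here z_{0.1} = -1.282, z_{0.5} = 0.
So -45.3 = μ − 1.282σ and -22.9 = μ + 0σ.
Subtracting: σ = (-22.9 − -45.3)/(0 − (-1.282)) = 17.479.
Then μ = -45.3 − (-1.282)·17.479 = -22.900.

μ = -22.900, σ = 17.479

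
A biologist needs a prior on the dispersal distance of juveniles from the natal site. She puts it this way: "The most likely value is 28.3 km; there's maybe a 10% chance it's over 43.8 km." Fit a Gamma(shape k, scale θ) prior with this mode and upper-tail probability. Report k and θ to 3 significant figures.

Gamma(k,θ) with k>1 has mode (k−1)θ, so θ = 28.3/(k−1).
Need P(X < 43.8) = 0.9 with θ tied to k this way. Start at k = 2, θ = 28.3: P(X<43.8) ≈ 0.458.
Too low — raise k to concentrate. Iterating converges to k ≈ 10.8.
Then θ = 28.3/(10.8−1) ≈ 2.89.

k ≈ 10.8, θ ≈ 2.89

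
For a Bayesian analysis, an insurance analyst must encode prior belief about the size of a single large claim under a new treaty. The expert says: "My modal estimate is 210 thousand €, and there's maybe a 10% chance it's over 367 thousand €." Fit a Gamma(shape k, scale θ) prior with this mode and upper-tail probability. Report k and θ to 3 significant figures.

k ≈ 7.09, θ ≈ 34.5

Gamma(k,θ) with k>1 has mode (k−1)θ, so θ = 210/(k−1).
Need P(X < 367) = 0.9 with θ tied to k this way. Start at k = 2, θ = 210: P(X<367) ≈ 0.521.
Too low — raise k to concentrate. Iterating converges to k ≈ 7.09.
Then θ = 210/(7.09−1) ≈ 34.5.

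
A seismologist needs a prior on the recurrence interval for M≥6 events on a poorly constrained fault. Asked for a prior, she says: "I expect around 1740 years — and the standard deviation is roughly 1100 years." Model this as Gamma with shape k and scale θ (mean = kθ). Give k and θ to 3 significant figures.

For Gamma(k, scale θ): mean = kθ, variance = kθ², so CV = 1/√k.
CV = SD/mean = 1100/1740 = 0.6322, hence k = 1/CV² = 2.5.
Then θ = mean/k = 1740/2.5 = 695.

k ≈ 2.5, θ ≈ 695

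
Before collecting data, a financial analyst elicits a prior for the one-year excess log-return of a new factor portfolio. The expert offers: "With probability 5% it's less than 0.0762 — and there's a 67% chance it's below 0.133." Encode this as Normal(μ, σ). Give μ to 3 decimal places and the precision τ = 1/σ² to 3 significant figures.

The p-quantile of Normal(μ,σ) is μ + z_p·σ, with z_{0.05} = -1.645 and z_{0.67} = 0.4399.
Eliminate σ: μ = (z₂·x₁ − z₁·x₂)/(z₂ − z₁) = (0.4399·0.0762 − (-1.645)·0.133)/2.085 = 0.121.
Then σ = (x₂ − x₁)/(z₂ − z₁) = (0.133 − 0.0762)/2.085 = 0.027.
Precision τ = 1/σ² = 1/0.02725² = 1350.

μ = 0.121, τ = 1350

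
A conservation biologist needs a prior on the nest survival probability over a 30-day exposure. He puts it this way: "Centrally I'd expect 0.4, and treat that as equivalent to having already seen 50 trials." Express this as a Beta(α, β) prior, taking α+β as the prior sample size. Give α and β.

α = 20, β = 30

Under the effective-sample-size interpretation, Beta(α, β) has prior mean α/(α+β) and prior sample size α+β.
So α+β = 50 and α/(α+β) = 0.4, giving α = 0.4·50 = 20 and β = 50 − 20 = 30.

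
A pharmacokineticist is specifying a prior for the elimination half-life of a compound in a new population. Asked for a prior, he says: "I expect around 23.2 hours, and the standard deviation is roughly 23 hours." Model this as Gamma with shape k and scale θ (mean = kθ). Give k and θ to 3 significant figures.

For Gamma(k, scale θ): mean = kθ, variance = kθ², so CV = 1/√k.
CV = SD/mean = 23/23.2 = 0.9914, hence k = 1/CV² = 1.02.
Then θ = mean/k = 23.2/1.02 = 22.8.

k ≈ 1.02, θ ≈ 22.8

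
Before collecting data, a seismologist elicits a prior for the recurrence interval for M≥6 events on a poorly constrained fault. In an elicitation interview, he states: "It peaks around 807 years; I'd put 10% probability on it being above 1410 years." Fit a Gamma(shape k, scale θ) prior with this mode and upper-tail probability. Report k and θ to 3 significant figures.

Gamma(k,θ) with k>1 has mode (k−1)θ, so θ = 807/(k−1).
Need P(X < 1410) = 0.9 with θ tied to k this way. Start at k = 2, θ = 807: P(X<1410) ≈ 0.521.
Too low — raise k to concentrate. Iterating converges to k ≈ 7.1.
Then θ = 807/(7.1−1) ≈ 132.

k ≈ 7.1, θ ≈ 132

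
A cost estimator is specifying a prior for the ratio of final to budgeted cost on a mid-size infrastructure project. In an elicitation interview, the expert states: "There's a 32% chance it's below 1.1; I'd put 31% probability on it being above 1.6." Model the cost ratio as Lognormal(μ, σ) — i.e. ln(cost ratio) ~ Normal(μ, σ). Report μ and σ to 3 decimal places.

μ ≈ 0.277, σ ≈ 0.389

If T ~ Lognormal(μ,σ) then ln T ~ Normal(μ,σ), so the p-quantile of ln T is μ + z_p·σ.
ln(1.1) = 0.09531 and ln(1.6) = 0.47; z_{0.32} = -0.4677, z_{0.69} = 0.4959.
σ = (0.47 − 0.09531)/(0.4959 − (-0.4677)) = 0.389.
μ = 0.09531 − (-0.4677)·0.389 = 0.277.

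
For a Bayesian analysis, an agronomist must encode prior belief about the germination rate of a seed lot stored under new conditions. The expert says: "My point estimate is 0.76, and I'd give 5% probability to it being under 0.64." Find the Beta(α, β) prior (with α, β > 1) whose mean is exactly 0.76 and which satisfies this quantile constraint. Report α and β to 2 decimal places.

With mean 0.76 fixed, write α = 0.76s, β = 0.24s where s = α+β.
Need P(θ < 0.64) = 0.05 under Beta(0.76s, 0.24s). Normal approximation: (q−m)/√(m(1−m)/s) ≈ z_{0.05} = -1.64, so s ≈ 0.76·0.24·(-1.64)²/(0.64−0.76)² = 34.3.
At s = 34.3: P(θ<0.64) ≈ 0.059. Adjusting to match 0.05 gives s ≈ 38.01.
So α = 0.76·38.01 ≈ 28.89, β = 0.24·38.01 ≈ 9.12.

α ≈ 28.89, β ≈ 9.12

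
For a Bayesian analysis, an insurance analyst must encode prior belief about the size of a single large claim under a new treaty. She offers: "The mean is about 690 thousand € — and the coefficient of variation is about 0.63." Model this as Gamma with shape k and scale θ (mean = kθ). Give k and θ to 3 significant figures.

For Gamma(k, scale θ): mean = kθ, variance = kθ², so CV = 1/√k.
CV = 0.63, hence k = 1/CV² = 2.52.
Then θ = mean/k = 690/2.52 = 274.

k ≈ 2.52, θ ≈ 274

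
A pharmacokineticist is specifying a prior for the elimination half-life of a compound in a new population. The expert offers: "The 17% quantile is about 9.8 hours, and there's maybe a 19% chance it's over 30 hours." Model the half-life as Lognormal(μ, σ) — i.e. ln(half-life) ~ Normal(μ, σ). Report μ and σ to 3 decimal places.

μ ≈ 2.865, σ ≈ 0.611

If T ~ Lognormal(μ,σ) then ln T ~ Normal(μ,σ), so the p-quantile of ln T is μ + z_p·σ.
ln(9.8) = 2.282 and ln(30) = 3.401; z_{0.17} = -0.9542, z_{0.81} = 0.8779.
σ = (3.401 − 2.282)/(0.8779 − (-0.9542)) = 0.611.
μ = 2.282 − (-0.9542)·0.611 = 2.865.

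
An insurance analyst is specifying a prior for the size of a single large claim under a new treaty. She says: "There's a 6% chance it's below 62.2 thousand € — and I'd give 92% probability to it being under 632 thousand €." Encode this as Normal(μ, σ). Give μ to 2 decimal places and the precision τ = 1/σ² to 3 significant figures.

μ = 361.51, τ = 2.7e-05

For Normal(μ,σ), the p-quantile is μ + z_p·σ. Here z_{0.06} = -1.555, z_{0.92} = 1.405.
So 62.2 = μ − 1.555σ and 632 = μ + 1.405σ.
Subtracting: σ = (632 − 62.2)/(1.405 − (-1.555)) = 192.51.
Then μ = 62.2 − (-1.555)·192.51 = 361.51.
Precision τ = 1/σ² = 1/192.5² = 2.7e-05.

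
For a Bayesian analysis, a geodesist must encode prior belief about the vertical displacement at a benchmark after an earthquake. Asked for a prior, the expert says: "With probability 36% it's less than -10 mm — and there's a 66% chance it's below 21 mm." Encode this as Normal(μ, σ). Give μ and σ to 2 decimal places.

μ = 4.41, σ = 40.21

The p-quantile of Normal(μ,σ) is μ + z_p·σ, with z_{0.36} = -0.3585 and z_{0.66} = 0.4125.
Eliminate σ: μ = (z₂·x₁ − z₁·x₂)/(z₂ − z₁) = (0.4125·-10 − (-0.3585)·21)/0.7709 = 4.41.
Then σ = (x₂ − x₁)/(z₂ − z₁) = (21 − -10)/0.7709 = 40.21.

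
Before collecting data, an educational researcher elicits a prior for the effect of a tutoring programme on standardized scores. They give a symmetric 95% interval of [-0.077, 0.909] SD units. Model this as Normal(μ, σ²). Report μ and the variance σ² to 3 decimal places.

μ = 0.416, σ² = 0.063

A symmetric 95% interval runs μ ± z·σ with z = 1.96.
Half-width = 0.493, so σ = 0.493/1.96 = 0.2515 and σ² = 0.063.
μ is the interval midpoint, 0.416.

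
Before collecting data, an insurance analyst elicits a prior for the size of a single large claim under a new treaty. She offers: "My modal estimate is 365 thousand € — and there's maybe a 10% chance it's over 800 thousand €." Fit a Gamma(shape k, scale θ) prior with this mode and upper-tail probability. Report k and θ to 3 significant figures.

k ≈ 4.12, θ ≈ 117

Gamma(k,θ) with k>1 has mode (k−1)θ, so θ = 365/(k−1).
Need P(X < 800) = 0.9 with θ tied to k this way. Start at k = 2, θ = 365: P(X<800) ≈ 0.643.
Too low — raise k to concentrate. Iterating converges to k ≈ 4.12.
Then θ = 365/(4.12−1) ≈ 117.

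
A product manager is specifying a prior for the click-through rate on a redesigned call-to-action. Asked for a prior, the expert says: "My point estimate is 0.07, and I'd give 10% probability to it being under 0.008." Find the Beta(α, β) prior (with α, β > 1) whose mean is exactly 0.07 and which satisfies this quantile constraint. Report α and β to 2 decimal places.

With mean 0.07 fixed, write α = 0.07s, β = 0.93s where s = α+β.
Need P(θ < 0.008) = 0.1 under Beta(0.07s, 0.93s). Normal approximation: (q−m)/√(m(1−m)/s) ≈ z_{0.1} = -1.28, so s ≈ 0.07·0.93·(-1.28)²/(0.008−0.07)² = 27.8.
At s = 27.8: P(θ<0.008) ≈ 0.022. Adjusting to match 0.1 gives s ≈ 14.39.
So α = 0.07·14.39 ≈ 1.01, β = 0.93·14.39 ≈ 13.38.

α ≈ 1.01, β ≈ 13.38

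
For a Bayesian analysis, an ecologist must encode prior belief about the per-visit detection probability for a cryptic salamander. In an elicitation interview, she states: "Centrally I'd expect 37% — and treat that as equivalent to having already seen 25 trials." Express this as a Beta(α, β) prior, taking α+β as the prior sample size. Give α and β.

α = 9.25, β = 15.75

Under the effective-sample-size interpretation, Beta(α, β) has prior mean α/(α+β) and prior sample size α+β.
So α+β = 25 and α/(α+β) = 0.37, giving α = 0.37·25 = 9.25 and β = 25 − 9.25 = 15.75.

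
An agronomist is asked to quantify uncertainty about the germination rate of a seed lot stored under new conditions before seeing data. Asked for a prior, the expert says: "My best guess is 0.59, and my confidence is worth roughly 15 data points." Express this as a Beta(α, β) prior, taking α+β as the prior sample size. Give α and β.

α = 8.85, β = 6.15

Under the effective-sample-size interpretation, Beta(α, β) has prior mean α/(α+β) and prior sample size α+β.
So α+β = 15 and α/(α+β) = 0.59, giving α = 0.59·15 = 8.85 and β = 15 − 8.85 = 6.15.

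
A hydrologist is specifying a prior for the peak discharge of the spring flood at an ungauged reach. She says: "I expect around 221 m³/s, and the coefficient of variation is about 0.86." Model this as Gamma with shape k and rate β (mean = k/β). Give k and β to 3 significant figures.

For Gamma(k, rate β): mean = k/β, variance = k/β², so CV = 1/√k.
CV = 0.86, hence k = 1/CV² = 1.35.
Then β = k/mean = 1.35/221 = 0.00612.

k ≈ 1.35, β ≈ 0.00612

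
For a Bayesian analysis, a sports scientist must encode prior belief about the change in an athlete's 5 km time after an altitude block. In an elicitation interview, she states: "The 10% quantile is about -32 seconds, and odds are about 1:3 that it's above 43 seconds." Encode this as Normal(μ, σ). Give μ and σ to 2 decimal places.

The p-quantile of Normal(μ,σ) is μ + z_p·σ, with z_{0.1} = -1.282 and z_{0.75} = 0.6745.
Eliminate σ: μ = (z₂·x₁ − z₁·x₂)/(z₂ − z₁) = (0.6745·-32 − (-1.282)·43)/1.956 = 17.14.
Then σ = (x₂ − x₁)/(z₂ − z₁) = (43 − -32)/1.956 = 38.34.

μ = 17.14, σ = 38.34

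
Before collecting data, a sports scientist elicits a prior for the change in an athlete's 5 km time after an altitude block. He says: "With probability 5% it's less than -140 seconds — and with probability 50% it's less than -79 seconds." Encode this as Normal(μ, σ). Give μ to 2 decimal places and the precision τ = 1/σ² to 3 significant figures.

For Normal(μ,σ), the p-quantile is μ + z_p·σ. Here z_{0.05} = -1.645, z_{0.5} = 0.
So -140 = μ − 1.645σ and -79 = μ + 0σ.
Subtracting: σ = (-79 − -140)/(0 − (-1.645)) = 37.09.
Then μ = -140 − (-1.645)·37.09 = -79.00.
Precision τ = 1/σ² = 1/37.09² = 0.000727.

μ = -79.00, τ = 0.000727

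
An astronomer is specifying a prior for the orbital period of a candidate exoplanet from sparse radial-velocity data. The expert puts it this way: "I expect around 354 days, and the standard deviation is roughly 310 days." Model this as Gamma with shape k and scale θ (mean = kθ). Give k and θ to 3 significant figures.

k ≈ 1.3, θ ≈ 271

For Gamma(k, scale θ): mean = kθ, variance = kθ², so CV = 1/√k.
CV = SD/mean = 310/354 = 0.8757, hence k = 1/CV² = 1.3.
Then θ = mean/k = 354/1.3 = 271.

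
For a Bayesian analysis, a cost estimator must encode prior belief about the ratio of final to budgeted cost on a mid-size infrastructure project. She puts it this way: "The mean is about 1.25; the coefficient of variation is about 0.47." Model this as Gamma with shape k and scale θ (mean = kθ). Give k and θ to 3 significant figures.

k ≈ 4.53, θ ≈ 0.276

For Gamma(k, scale θ): mean = kθ, variance = kθ², so CV = 1/√k.
CV = 0.47, hence k = 1/CV² = 4.53.
Then θ = mean/k = 1.25/4.53 = 0.276.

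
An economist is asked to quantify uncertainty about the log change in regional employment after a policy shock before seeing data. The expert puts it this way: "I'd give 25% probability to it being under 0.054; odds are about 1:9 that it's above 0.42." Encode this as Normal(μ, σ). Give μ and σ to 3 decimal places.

μ = 0.180, σ = 0.187

For Normal(μ,σ), the p-quantile is μ + z_p·σ. Here z_{0.25} = -0.6745, z_{0.9} = 1.282.
So 0.054 = μ − 0.6745σ and 0.42 = μ + 1.282σ.
Subtracting: σ = (0.42 − 0.054)/(1.282 − (-0.6745)) = 0.187.
Then μ = 0.054 − (-0.6745)·0.187 = 0.180.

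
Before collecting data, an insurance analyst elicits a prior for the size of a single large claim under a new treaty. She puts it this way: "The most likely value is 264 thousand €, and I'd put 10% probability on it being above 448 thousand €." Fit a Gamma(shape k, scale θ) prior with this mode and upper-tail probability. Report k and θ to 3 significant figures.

Gamma(k,θ) with k>1 has mode (k−1)θ, so θ = 264/(k−1).
Need P(X < 448) = 0.9 with θ tied to k this way. Start at k = 2, θ = 264: P(X<448) ≈ 0.506.
Too low — raise k to concentrate. Iterating converges to k ≈ 7.77.
Then θ = 264/(7.77−1) ≈ 39.

k ≈ 7.77, θ ≈ 39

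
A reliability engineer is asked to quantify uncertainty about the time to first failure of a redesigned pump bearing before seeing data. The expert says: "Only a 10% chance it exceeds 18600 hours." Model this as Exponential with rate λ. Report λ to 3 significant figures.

λ ≈ 0.000124

P(T > 18600.0) = e^(−λ·18600.0) = 0.1, so λ = −ln(0.1)/18600.0 = 0.000124.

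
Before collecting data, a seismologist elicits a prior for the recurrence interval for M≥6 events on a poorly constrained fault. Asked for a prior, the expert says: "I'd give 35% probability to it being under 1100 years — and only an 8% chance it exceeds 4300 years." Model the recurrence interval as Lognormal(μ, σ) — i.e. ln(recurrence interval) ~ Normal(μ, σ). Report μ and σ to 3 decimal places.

If T ~ Lognormal(μ,σ) then ln T ~ Normal(μ,σ), so the p-quantile of ln T is μ + z_p·σ.
ln(1100) = 7.003 and ln(4300) = 8.366; z_{0.35} = -0.3853, z_{0.92} = 1.405.
σ = (8.366 − 7.003)/(1.405 − (-0.3853)) = 0.761.
μ = 7.003 − (-0.3853)·0.761 = 7.296.

μ ≈ 7.296, σ ≈ 0.761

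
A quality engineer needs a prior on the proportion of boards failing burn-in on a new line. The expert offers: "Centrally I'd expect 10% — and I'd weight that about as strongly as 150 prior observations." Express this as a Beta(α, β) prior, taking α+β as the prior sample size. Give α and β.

Under the effective-sample-size interpretation, Beta(α, β) has prior mean α/(α+β) and prior sample size α+β.
So α+β = 150 and α/(α+β) = 0.1, giving α = 0.1·150 = 15 and β = 150 − 15 = 135.

α = 15, β = 135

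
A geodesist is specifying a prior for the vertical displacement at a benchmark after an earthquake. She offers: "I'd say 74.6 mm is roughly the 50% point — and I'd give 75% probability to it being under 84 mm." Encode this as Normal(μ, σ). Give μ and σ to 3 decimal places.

μ = 74.600, σ = 13.936

The p-quantile of Normal(μ,σ) is μ + z_p·σ, with z_{0.5} = 0 and z_{0.75} = 0.6745.
Eliminate σ: μ = (z₂·x₁ − z₁·x₂)/(z₂ − z₁) = (0.6745·74.6 − (0)·84)/0.6745 = 74.600.
Then σ = (x₂ − x₁)/(z₂ − z₁) = (84 − 74.6)/0.6745 = 13.936.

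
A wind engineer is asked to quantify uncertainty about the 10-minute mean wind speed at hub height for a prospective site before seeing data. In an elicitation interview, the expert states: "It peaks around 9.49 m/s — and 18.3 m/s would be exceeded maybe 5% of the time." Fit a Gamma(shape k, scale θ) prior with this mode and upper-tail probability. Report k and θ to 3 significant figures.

Gamma(k,θ) with k>1 has mode (k−1)θ, so θ = 9.49/(k−1).
Need P(X < 18.3) = 0.95 with θ tied to k this way. Start at k = 2, θ = 9.49: P(X<18.3) ≈ 0.574.
Too low — raise k to concentrate. Iterating converges to k ≈ 7.44.
Then θ = 9.49/(7.44−1) ≈ 1.47.

k ≈ 7.44, θ ≈ 1.47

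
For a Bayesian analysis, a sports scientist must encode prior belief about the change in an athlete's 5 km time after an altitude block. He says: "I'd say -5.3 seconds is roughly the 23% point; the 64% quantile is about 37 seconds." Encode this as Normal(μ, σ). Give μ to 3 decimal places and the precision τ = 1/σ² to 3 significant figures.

The p-quantile of Normal(μ,σ) is μ + z_p·σ, with z_{0.23} = -0.7388 and z_{0.64} = 0.3585.
Eliminate σ: μ = (z₂·x₁ − z₁·x₂)/(z₂ − z₁) = (0.3585·-5.3 − (-0.7388)·37)/1.097 = 23.182.
Then σ = (x₂ − x₁)/(z₂ − z₁) = (37 − -5.3)/1.097 = 38.549.
Precision τ = 1/σ² = 1/38.55² = 0.000673.

μ = 23.182, τ = 0.000673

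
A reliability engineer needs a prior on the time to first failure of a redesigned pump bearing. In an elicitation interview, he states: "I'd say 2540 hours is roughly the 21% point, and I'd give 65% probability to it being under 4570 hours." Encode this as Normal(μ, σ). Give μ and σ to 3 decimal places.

For Normal(μ,σ), the p-quantile is μ + z_p·σ. Here z_{0.21} = -0.8064, z_{0.65} = 0.3853.
So 2540 = μ − 0.8064σ and 4570 = μ + 0.3853σ.
Subtracting: σ = (4570 − 2540)/(0.3853 − (-0.8064)) = 1703.389.
Then μ = 2540 − (-0.8064)·1703.389 = 3913.649.

μ = 3913.649, σ = 1703.389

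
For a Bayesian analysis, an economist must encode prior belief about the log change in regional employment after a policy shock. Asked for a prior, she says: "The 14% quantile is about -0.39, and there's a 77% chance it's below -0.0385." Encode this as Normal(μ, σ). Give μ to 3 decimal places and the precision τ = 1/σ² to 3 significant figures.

The p-quantile of Normal(μ,σ) is μ + z_p·σ, with z_{0.14} = -1.08 and z_{0.77} = 0.7388.
Eliminate σ: μ = (z₂·x₁ − z₁·x₂)/(z₂ − z₁) = (0.7388·-0.39 − (-1.08)·-0.0385)/1.819 = -0.181.
Then σ = (x₂ − x₁)/(z₂ − z₁) = (-0.0385 − -0.39)/1.819 = 0.193.
Precision τ = 1/σ² = 1/0.1932² = 26.8.

μ = -0.181, τ = 26.8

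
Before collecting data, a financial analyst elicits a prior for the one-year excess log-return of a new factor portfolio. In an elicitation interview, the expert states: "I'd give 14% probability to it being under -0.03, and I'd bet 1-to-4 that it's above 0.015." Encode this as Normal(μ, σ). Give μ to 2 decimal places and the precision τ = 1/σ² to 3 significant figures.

The p-quantile of Normal(μ,σ) is μ + z_p·σ, with z_{0.14} = -1.08 and z_{0.8} = 0.8416.
Eliminate σ: μ = (z₂·x₁ − z₁·x₂)/(z₂ − z₁) = (0.8416·-0.03 − (-1.08)·0.015)/1.922 = -0.00.
Then σ = (x₂ − x₁)/(z₂ − z₁) = (0.015 − -0.03)/1.922 = 0.02.
Precision τ = 1/σ² = 1/0.02341² = 1820.

μ = -0.00, τ = 1820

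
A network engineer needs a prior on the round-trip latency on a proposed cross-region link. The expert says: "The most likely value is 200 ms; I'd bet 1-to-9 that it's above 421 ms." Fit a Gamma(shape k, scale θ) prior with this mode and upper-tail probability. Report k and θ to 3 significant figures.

k ≈ 4.47, θ ≈ 57.7

Gamma(k,θ) with k>1 has mode (k−1)θ, so θ = 200/(k−1).
Need P(X < 421) = 0.9 with θ tied to k this way. Start at k = 2, θ = 200: P(X<421) ≈ 0.622.
Too low — raise k to concentrate. Iterating converges to k ≈ 4.47.
Then θ = 200/(4.47−1) ≈ 57.7.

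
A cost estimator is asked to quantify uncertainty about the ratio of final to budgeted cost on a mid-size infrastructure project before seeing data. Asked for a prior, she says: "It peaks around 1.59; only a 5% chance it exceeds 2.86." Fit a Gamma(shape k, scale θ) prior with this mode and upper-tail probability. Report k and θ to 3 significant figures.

Gamma(k,θ) with k>1 has mode (k−1)θ, so θ = 1.59/(k−1).
Need P(X < 2.86) = 0.95 with θ tied to k this way. Start at k = 2, θ = 1.59: P(X<2.86) ≈ 0.537.
Too low — raise k to concentrate. Iterating converges to k ≈ 9.09.
Then θ = 1.59/(9.09−1) ≈ 0.197.

k ≈ 9.09, θ ≈ 0.197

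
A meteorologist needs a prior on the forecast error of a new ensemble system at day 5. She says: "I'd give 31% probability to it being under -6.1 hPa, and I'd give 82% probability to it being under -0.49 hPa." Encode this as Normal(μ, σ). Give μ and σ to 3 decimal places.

For Normal(μ,σ), the p-quantile is μ + z_p·σ. Here z_{0.31} = -0.4959, z_{0.82} = 0.9154.
So -6.1 = μ − 0.4959σ and -0.49 = μ + 0.9154σ.
Subtracting: σ = (-0.49 − -6.1)/(0.9154 − (-0.4959)) = 3.975.
Then μ = -6.1 − (-0.4959)·3.975 = -4.129.

μ = -4.129, σ = 3.975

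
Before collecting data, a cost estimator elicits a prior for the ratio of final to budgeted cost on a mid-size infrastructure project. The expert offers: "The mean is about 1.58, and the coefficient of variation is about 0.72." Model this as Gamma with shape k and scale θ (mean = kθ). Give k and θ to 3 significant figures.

For Gamma(k, scale θ): mean = kθ, variance = kθ², so CV = 1/√k.
CV = 0.72, hence k = 1/CV² = 1.93.
Then θ = mean/k = 1.58/1.93 = 0.819.

k ≈ 1.93, θ ≈ 0.819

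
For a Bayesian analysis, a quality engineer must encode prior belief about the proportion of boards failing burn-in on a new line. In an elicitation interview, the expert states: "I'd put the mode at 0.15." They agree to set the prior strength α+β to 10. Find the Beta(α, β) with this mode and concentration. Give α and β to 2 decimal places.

α = 2.20, β = 7.80

For α,β > 1 the Beta mode is (α−1)/(α+β−2). With α+β = 10, the mode is (α−1)/8.
Set (α−1)/8 = 0.15 → α = 1 + 0.15·8 = 2.20.
β = 10 − α = 7.80.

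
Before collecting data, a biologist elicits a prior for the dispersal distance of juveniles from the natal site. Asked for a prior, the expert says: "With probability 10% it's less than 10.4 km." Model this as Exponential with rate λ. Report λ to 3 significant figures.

P(T < 10.4) = 1 − e^(−λ·10.4) = 0.1, so λ = −ln(1−0.1)/10.4 = −ln(0.9)/10.4 = 0.0101.

λ ≈ 0.0101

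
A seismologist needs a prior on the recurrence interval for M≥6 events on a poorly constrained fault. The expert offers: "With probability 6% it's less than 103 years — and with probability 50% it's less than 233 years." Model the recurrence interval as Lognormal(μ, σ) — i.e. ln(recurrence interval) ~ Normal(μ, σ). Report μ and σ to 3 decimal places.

If T ~ Lognormal(μ,σ) then ln T ~ Normal(μ,σ), so the p-quantile of ln T is μ + z_p·σ.
ln(103) = 4.635 and ln(233) = 5.451; z_{0.06} = -1.555, z_{0.5} = 0.
σ = (5.451 − 4.635)/(0 − (-1.555)) = 0.525.
μ = 4.635 − (-1.555)·0.525 = 5.451.

μ ≈ 5.451, σ ≈ 0.525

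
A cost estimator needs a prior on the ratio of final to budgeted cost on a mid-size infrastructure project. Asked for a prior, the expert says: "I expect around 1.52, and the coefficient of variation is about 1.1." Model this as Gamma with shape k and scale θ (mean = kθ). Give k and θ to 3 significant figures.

k ≈ 0.826, θ ≈ 1.84

For Gamma(k, scale θ): mean = kθ, variance = kθ², so CV = 1/√k.
CV = 1.1, hence k = 1/CV² = 0.826.
Then θ = mean/k = 1.52/0.826 = 1.84.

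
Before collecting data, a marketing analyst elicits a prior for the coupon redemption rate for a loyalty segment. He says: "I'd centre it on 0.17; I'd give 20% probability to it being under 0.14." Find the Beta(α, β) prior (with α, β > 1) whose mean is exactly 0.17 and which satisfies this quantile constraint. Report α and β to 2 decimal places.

With mean 0.17 fixed, write α = 0.17s, β = 0.83s where s = α+β.
Need P(θ < 0.14) = 0.2 under Beta(0.17s, 0.83s). Normal approximation: (q−m)/√(m(1−m)/s) ≈ z_{0.2} = -0.842, so s ≈ 0.17·0.83·(-0.842)²/(0.14−0.17)² = 111.0.
At s = 111.0: P(θ<0.14) ≈ 0.204. Adjusting to match 0.2 gives s ≈ 114.31.
So α = 0.17·114.31 ≈ 19.43, β = 0.83·114.31 ≈ 94.88.

α ≈ 19.43, β ≈ 94.88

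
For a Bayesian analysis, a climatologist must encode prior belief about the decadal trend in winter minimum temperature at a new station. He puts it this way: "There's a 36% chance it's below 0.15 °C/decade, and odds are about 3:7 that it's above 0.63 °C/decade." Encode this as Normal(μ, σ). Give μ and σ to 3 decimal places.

The p-quantile of Normal(μ,σ) is μ + z_p·σ, with z_{0.36} = -0.3585 and z_{0.7} = 0.5244.
Eliminate σ: μ = (z₂·x₁ − z₁·x₂)/(z₂ − z₁) = (0.5244·0.15 − (-0.3585)·0.63)/0.8829 = 0.345.
Then σ = (x₂ − x₁)/(z₂ − z₁) = (0.63 − 0.15)/0.8829 = 0.544.

μ = 0.345, σ = 0.544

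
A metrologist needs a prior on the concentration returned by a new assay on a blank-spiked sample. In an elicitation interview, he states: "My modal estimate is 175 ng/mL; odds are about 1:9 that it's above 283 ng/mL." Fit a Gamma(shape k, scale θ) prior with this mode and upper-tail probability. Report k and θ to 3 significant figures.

Gamma(k,θ) with k>1 has mode (k−1)θ, so θ = 175/(k−1).
Need P(X < 283) = 0.9 with θ tied to k this way. Start at k = 2, θ = 175: P(X<283) ≈ 0.481.
Too low — raise k to concentrate. Iterating converges to k ≈ 9.14.
Then θ = 175/(9.14−1) ≈ 21.5.

k ≈ 9.14, θ ≈ 21.5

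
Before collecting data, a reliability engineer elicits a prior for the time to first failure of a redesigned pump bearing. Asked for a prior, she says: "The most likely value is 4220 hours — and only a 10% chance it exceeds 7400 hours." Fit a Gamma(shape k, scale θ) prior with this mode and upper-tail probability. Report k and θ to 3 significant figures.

k ≈ 7.02, θ ≈ 701

Gamma(k,θ) with k>1 has mode (k−1)θ, so θ = 4220/(k−1).
Need P(X < 7400) = 0.9 with θ tied to k this way. Start at k = 2, θ = 4220: P(X<7400) ≈ 0.523.
Too low — raise k to concentrate. Iterating converges to k ≈ 7.02.
Then θ = 4220/(7.02−1) ≈ 701.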